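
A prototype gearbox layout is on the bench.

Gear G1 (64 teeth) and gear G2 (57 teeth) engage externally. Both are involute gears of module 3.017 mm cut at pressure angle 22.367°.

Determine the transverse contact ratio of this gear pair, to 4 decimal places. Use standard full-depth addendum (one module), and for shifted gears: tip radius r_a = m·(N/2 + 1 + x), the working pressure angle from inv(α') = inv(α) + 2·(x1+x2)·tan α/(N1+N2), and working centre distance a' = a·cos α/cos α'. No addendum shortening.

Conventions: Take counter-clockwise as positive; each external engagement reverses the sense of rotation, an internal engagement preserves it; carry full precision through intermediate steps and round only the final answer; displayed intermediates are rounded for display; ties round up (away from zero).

1.6639

topology: single-mesh involute geometry — m = 3.017, 64T/57T pair
base radii: r_b1 = 89.280547, r_b2 = 79.515487
tip radii: r_a1 = 99.561000, r_a2 = 89.001500
no profile shift: α' = α, a' = a
action lengths: √(r_a1²−r_b1²) = 44.061056, √(r_a2²−r_b2²) = 39.981925
base pitch p_b = π·m·cos α = 8.765097
CR = (44.061056 + 39.981925 − 182.528500·sin 22.36700°)/8.765097 = 1.663870
contact ratio ≈ 1.6639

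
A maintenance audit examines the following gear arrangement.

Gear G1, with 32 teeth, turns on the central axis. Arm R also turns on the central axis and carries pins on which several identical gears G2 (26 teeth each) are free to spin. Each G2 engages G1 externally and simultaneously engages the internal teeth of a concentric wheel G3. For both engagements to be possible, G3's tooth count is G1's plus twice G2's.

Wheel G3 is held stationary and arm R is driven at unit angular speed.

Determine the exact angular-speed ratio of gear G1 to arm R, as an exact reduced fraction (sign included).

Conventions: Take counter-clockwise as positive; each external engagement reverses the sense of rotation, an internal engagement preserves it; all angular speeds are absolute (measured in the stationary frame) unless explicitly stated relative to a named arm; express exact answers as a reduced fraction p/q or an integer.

29/8

planetary set (32T centre, 26T on arm, 84T internal) — Willis relation
ring teeth: 32 + 2·26 = 84
32(ω_sun−ω_arm) = −84(ω_ring−ω_arm),  ω_ring = 0, ω_arm = 1
ω_sun = 1 − (84/32)(0−1) = 29/8
ω_out/ω_in = 29/8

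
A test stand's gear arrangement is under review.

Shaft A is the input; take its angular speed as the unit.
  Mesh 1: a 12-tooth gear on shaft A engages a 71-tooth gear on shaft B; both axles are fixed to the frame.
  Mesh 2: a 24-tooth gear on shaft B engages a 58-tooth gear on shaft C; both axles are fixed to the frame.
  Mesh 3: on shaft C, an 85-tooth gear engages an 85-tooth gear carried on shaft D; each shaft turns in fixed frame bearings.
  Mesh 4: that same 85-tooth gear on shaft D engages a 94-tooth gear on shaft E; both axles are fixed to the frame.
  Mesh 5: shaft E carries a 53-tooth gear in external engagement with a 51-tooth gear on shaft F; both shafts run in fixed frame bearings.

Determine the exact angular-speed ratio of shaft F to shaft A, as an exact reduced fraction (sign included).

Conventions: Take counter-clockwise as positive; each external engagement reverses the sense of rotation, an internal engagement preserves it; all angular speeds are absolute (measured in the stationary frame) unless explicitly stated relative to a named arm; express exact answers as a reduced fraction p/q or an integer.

class = fixed-axis compound train [5 meshes; 5 ratios multiply, 5 sense flips]
mesh 1 [12T→71T]: running ratio 12/71, sense −
mesh 2 [24T→58T]: running ratio 144/2059, sense +
mesh 3 [85T→85T]: running ratio 144/2059, sense −
mesh 4 [85T→94T]: running ratio 6120/96773, sense +
mesh 5 [53T→51T]: running ratio 6360/96773, sense −
ω_out/ω_in = -6360/96773

-6360/96773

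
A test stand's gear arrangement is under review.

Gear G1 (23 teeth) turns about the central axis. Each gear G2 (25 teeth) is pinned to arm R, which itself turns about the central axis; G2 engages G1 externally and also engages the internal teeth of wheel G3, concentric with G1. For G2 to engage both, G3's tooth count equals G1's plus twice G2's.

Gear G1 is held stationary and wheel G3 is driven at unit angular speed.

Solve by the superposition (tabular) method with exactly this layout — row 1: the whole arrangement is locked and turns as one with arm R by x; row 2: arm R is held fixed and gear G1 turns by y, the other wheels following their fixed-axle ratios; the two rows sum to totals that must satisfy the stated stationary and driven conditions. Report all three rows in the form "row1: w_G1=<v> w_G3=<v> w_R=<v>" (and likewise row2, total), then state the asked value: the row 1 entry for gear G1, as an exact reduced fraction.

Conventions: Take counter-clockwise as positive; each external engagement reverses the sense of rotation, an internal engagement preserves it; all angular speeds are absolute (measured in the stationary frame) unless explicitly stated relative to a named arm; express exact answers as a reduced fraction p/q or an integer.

planetary set (23T centre, 25T on arm, 73T internal) — Willis relation
row 1 — lock + rotate with arm: ω_sun = ω_ring = ω_arm = x
superposition row 2 [arm held]: sun y, ring −(23/73)·y, arm 0
boundary: total ω_sun = x + y = 0 and total ω_ring = x − (23/73)·y = 1  ⇒  y = -73/96, x = 73/96
row 2 ring = −(23/73)·(-73/96) = 23/96
totals (row 1 + row 2): sun 73/96 + (-73/96) = 0, ring 73/96 + 23/96 = 1, arm 73/96 + 0 = 73/96
asked cell (row1, sun) = 73/96

row1: w_G1=73/96 w_G3=73/96 w_R=73/96
row2: w_G1=-73/96 w_G3=23/96 w_R=0
total: w_G1=0 w_G3=1 w_R=73/96
asked value: 73/96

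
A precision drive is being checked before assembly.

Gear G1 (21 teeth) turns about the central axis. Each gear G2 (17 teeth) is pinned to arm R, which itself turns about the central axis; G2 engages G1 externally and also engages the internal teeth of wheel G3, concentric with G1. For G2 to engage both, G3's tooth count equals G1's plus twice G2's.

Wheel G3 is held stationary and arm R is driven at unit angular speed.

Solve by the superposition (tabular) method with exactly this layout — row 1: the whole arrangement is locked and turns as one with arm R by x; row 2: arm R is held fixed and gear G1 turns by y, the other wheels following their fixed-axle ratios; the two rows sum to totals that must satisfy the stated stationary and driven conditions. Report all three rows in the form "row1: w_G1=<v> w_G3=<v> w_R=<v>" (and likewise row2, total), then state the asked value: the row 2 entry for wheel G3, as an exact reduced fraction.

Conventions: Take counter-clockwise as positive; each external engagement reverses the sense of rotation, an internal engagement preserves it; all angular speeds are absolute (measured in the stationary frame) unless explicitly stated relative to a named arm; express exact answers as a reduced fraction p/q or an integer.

row1: w_G1=1 w_G3=1 w_R=1
row2: w_G1=55/21 w_G3=-1 w_R=0
total: w_G1=76/21 w_G3=0 w_R=1
asked value: -1

topology: planetary set — G1 21T / G2 17T / G3 55T, arm = carrier (Willis)
row 1: whole set turns with the arm by x
superposition row 2 [arm held]: sun y, ring −(21/55)·y, arm 0
boundary: total ω_ring = x − (21/55)·y = 0 and total ω_arm = x = 1  ⇒  y = 55/21, x = 1
row 2 ring = −(21/55)·55/21 = -1
totals (row 1 + row 2): sun 1 + 55/21 = 76/21, ring 1 + (-1) = 0, arm 1 + 0 = 1
asked cell (row2, ring) = -1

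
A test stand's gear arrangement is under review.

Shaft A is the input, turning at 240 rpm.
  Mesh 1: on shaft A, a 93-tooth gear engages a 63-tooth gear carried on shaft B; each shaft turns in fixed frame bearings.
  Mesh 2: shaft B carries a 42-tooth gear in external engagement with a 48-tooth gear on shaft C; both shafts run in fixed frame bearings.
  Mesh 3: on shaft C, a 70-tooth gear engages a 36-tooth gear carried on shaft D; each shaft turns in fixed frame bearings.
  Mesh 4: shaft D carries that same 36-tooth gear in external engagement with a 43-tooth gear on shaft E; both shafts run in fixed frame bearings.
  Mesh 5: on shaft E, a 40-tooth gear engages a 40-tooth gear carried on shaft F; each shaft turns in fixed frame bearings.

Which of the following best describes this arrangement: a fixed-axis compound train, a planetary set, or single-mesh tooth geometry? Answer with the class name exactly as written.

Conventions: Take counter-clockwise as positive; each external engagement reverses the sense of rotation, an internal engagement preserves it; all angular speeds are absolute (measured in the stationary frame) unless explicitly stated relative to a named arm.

class = fixed-axis compound train [5 meshes; 5 ratios multiply, 5 sense flips]
classification: fixed-axis compound train

fixed-axis compound train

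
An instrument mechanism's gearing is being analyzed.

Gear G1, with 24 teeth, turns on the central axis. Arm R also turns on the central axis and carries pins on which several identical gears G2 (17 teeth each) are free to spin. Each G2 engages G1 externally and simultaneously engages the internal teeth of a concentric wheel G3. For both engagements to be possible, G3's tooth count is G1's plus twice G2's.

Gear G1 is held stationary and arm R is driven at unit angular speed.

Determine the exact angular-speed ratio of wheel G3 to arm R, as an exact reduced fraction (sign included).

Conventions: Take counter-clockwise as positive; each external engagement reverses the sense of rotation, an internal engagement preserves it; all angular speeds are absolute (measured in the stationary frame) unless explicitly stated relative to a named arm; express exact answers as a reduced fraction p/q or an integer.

41/29

class = planetary set [G3 = 24+2·17 = 58; Willis about the carrier]
ring teeth: 24 + 2·17 = 58
24(ω_sun−ω_arm) = −58(ω_ring−ω_arm),  ω_sun = 0, ω_arm = 1
ω_ring = 1 − (24/58)(0−1) = 41/29
ω_out/ω_in = 41/29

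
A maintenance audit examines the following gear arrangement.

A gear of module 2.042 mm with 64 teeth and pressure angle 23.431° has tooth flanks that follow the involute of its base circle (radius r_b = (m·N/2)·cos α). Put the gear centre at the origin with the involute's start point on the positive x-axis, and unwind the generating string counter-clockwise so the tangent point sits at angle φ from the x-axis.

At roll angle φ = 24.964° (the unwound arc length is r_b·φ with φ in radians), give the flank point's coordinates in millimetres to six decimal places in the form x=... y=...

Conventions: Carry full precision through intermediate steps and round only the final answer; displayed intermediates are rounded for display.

x=65.379390 y=1.621873

single-mesh involute tooth geometry (64T wheel at module 2.042)
pitch radius r_p = m·N/2 = 2.042·64/2 = 65.344000
base radius r_b = r_p·cos α = 65.344000·cos 23.431° = 59.955709
roll angle φ = 24.964° = 0.43570399 rad
x = r_b·(cos φ + φ·sin φ) = 65.379390
y = r_b·(sin φ − φ·cos φ) = 1.621873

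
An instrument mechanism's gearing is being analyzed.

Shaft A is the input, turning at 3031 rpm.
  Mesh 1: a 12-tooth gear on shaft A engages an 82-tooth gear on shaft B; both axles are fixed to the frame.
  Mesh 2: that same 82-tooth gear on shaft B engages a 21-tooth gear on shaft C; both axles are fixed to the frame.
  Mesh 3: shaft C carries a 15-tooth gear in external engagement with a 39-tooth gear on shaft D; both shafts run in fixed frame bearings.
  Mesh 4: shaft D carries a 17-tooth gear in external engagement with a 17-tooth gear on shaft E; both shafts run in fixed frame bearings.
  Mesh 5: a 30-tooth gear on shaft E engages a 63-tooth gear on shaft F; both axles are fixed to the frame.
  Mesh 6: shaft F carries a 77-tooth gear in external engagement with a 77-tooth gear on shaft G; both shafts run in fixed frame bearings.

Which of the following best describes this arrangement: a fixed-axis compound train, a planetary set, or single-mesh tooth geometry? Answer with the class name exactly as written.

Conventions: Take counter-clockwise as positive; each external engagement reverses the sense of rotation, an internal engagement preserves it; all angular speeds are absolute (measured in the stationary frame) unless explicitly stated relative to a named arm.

topology: fixed-axis compound train — 6 meshes, A→G
classification: fixed-axis compound train

fixed-axis compound train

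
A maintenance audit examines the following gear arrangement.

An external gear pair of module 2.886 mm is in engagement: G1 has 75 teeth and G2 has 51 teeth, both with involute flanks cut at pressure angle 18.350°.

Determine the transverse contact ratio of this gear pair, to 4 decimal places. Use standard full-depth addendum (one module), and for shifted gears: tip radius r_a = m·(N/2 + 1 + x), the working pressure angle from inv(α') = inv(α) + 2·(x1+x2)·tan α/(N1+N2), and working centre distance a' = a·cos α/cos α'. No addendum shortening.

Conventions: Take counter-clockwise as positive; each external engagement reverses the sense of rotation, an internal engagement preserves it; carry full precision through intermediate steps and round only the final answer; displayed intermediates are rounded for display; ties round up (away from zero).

class = single-mesh tooth geometry [involute pair 75T × 51T, m = 2.886]
base radii: r_b1 = 102.721878, r_b2 = 69.850877
tip radii: r_a1 = 111.111000, r_a2 = 76.479000
no profile shift: α' = α, a' = a
action lengths: √(r_a1²−r_b1²) = 42.354103, √(r_a2²−r_b2²) = 31.143095
base pitch p_b = π·m·cos α = 8.605608
CR = (42.354103 + 31.143095 − 181.818000·sin 18.35000°)/8.605608 = 1.889128
contact ratio ≈ 1.8891

1.8891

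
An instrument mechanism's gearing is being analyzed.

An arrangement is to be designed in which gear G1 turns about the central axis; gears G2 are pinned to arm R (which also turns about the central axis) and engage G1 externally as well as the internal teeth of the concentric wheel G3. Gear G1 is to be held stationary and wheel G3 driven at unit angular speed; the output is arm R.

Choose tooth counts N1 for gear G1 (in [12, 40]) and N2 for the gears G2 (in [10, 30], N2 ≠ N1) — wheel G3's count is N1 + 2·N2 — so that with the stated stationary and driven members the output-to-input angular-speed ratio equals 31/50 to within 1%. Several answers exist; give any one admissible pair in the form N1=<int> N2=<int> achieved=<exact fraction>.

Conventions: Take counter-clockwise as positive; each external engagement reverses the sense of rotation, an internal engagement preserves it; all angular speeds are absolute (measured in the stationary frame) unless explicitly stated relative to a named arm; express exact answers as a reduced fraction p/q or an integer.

design class (target 31/50): planetary set
Willis with ω_sun = 0: ω_arm/ω_ring = N3/(N1+N3); set equal to 31/50  ⇒  N3/N1 = (31/50)/(1 − 31/50) = 31/19
N3 = N1 + 2·N2  ⇒  N2/N1 = (N3/N1 − 1)/2 = (31/19 − 1)/2 = 6/19
smallest multiple with N1 ≥ 12 and N2 ≥ 10: k = 2  ⇒  N1 = 2·19 = 38, N2 = 2·6 = 12 (N1 ≤ 40, N2 ≤ 30, N2 ≠ N1 ✓), N3 = 38 + 2·12 = 62
check: N3/(N1+N3) with N1 = 38, N3 = 62 gives 31/50; |achieved − target| = 0 ≤ 31/5000 ✓

N1=38 N2=12 achieved=31/50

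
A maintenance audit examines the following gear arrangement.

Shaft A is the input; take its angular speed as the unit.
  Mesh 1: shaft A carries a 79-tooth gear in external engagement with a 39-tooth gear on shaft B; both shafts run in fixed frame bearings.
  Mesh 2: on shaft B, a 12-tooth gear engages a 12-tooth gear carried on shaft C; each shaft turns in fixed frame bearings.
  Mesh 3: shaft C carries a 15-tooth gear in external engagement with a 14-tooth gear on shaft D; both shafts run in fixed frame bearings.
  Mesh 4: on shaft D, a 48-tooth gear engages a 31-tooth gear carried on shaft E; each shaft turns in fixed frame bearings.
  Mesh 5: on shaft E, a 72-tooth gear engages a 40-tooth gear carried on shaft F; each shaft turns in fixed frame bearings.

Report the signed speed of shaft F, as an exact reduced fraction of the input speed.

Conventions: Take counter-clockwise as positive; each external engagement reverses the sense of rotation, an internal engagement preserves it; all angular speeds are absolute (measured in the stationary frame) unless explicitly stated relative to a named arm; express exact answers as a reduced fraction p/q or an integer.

5-mesh fixed-axis compound train (all bearings frame-fixed)
mesh 1 [79T→39T]: |ω|/ω_in = 1×79/39 = 79/39, sense flips to −
mesh 2 [12T→12T]: |ω|/ω_in = (79/39)×12/12 = 79/39, sense flips to +
mesh 3 [15T→14T]: |ω|/ω_in = (79/39)×15/14 = 395/182, sense flips to −
mesh 4 [48T→31T]: |ω|/ω_in = (395/182)×48/31 = 9480/2821, sense flips to +
mesh 5 [72T→40T]: |ω|/ω_in = (9480/2821)×72/40 = 17064/2821, sense flips to −
signed output speed (× input speed) = -17064/2821

-17064/2821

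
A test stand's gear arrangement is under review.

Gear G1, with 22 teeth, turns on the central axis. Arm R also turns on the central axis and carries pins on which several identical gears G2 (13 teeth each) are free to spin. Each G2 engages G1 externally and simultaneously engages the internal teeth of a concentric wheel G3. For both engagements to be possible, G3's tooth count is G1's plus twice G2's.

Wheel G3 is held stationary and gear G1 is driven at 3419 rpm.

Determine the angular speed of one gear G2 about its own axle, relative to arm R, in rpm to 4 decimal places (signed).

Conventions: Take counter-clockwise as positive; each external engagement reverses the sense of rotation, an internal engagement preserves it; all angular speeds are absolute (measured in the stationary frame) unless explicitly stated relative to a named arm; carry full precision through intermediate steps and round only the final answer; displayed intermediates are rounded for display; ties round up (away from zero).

topology: planetary set — G1 22T / G2 13T / G3 48T, arm = carrier (Willis)
normalise by the input: solve with ω_sun = 1, then scale by 3419 rpm
ring teeth: 22 + 2·13 = 48
22(ω_sun−ω_arm) = −48(ω_ring−ω_arm),  ω_ring = 0, ω_sun = 1
22(1−ω_arm) = −48(0−ω_arm)  ⇒  70·ω_arm = 22  ⇒  ω_arm = 11/35
sun–planet mesh: 22·(1−11/35) = −13·(ω_p−ω_arm)  ⇒  ω_p−ω_arm = -528/455
scale: ω_p−ω_arm = -528/455 × 3419 rpm = -3967.5429 rpm

-3967.5429 rpm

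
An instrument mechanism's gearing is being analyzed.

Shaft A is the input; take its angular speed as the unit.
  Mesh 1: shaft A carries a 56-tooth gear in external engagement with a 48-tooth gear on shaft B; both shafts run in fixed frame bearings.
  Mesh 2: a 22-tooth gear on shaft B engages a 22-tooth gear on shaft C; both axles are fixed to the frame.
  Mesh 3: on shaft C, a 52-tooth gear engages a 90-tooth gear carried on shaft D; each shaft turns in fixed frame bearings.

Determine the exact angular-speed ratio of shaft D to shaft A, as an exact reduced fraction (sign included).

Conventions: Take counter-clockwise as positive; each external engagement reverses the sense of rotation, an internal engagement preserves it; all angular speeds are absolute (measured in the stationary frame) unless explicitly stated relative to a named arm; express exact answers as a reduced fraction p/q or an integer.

-91/135

class = fixed-axis compound train [3 meshes; 3 ratios multiply, 3 sense flips]
mesh 1 [56T→48T]: running ratio 7/6, sense −
mesh 2 [22T→22T]: running ratio 7/6, sense +
mesh 3 [52T→90T]: running ratio 91/135, sense −
ω_out/ω_in = -91/135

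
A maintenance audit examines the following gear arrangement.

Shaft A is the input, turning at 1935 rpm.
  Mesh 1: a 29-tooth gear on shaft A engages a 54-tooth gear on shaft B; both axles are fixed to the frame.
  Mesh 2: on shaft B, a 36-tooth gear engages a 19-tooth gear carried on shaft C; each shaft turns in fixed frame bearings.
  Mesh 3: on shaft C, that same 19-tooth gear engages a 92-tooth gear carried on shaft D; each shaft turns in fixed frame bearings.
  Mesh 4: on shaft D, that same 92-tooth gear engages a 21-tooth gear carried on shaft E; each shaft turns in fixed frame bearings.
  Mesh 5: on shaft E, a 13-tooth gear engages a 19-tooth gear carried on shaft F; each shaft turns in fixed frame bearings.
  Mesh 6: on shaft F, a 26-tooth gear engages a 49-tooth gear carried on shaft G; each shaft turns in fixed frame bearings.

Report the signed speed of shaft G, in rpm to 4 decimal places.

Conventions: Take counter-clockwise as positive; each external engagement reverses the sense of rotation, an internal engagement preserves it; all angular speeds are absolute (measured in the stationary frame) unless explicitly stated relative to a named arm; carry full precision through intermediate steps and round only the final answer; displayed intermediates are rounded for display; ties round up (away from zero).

+646.7485 rpm

recognized (7 fixed axles, 6 meshes): fixed-axis compound train
mesh 1 [29T→54T]: ω = 1935.0000×29/54 = 1039.1667 rpm, sense flips to −
mesh 2 [36T→19T]: ω = 1039.1667×36/19 = 1968.9474 rpm, sense flips to +
mesh 3 [19T→92T]: ω = 1968.9474×19/92 = 406.6304 rpm, sense flips to −
mesh 4 [92T→21T]: ω = 406.6304×92/21 = 1781.4286 rpm, sense flips to +
mesh 5 [13T→19T]: ω = 1781.4286×13/19 = 1218.8722 rpm, sense flips to −
mesh 6 [26T→49T]: ω = 1218.8722×26/49 = 646.7485 rpm, sense flips to +
signed output speed = +646.7485 rpm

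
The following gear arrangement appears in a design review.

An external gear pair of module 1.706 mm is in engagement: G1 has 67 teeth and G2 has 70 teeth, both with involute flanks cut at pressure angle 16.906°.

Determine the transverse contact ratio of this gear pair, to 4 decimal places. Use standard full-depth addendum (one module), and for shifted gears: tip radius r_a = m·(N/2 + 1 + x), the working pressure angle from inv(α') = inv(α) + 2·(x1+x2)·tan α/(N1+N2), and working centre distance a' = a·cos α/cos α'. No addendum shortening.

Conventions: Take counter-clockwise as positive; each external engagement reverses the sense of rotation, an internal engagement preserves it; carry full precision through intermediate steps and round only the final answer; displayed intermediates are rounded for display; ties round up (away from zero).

2.0150

recognized (one external pair, fixed centres): single-mesh tooth geometry, m = 1.706, N1 = 67, N2 = 70
base radii: r_b1 = 54.681113, r_b2 = 57.129521
tip radii: r_a1 = 58.857000, r_a2 = 61.416000
no profile shift: α' = α, a' = a
action lengths: √(r_a1²−r_b1²) = 21.774350, √(r_a2²−r_b2²) = 22.542025
base pitch p_b = π·m·cos α = 5.127934
CR = (21.774350 + 22.542025 − 116.861000·sin 16.90600°)/5.127934 = 2.015025
contact ratio ≈ 2.0150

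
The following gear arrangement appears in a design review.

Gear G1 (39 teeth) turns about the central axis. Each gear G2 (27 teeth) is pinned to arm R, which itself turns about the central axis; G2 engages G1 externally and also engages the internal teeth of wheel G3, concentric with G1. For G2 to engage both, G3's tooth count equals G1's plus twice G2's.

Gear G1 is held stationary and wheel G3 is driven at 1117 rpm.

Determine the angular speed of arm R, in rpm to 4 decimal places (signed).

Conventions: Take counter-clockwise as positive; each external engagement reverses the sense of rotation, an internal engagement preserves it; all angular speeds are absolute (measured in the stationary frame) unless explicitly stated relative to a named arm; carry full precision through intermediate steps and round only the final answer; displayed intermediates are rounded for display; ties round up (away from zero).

class = planetary set [G3 = 39+2·27 = 93; Willis about the carrier]
normalise by the input: solve with ω_ring = 1, then scale by 1117 rpm
ring teeth: 39 + 2·27 = 93
39(ω_sun−ω_arm) = −93(ω_ring−ω_arm),  ω_sun = 0, ω_ring = 1
39(0−ω_arm) = −93(1−ω_arm)  ⇒  132·ω_arm = 93  ⇒  ω_arm = 31/44
scale: ω_arm = 31/44 × 1117 rpm = +786.9773 rpm

+786.9773 rpm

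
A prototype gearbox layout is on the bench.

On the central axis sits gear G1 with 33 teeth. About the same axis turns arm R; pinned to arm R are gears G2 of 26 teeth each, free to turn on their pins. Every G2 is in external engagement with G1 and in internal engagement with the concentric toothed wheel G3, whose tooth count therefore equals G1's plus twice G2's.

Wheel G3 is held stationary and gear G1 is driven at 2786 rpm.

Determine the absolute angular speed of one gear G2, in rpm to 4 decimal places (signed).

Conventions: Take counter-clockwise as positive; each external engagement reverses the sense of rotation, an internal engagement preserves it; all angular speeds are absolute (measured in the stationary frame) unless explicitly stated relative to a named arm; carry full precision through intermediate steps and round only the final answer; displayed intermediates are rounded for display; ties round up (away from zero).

-1768.0385 rpm

planetary set (33T centre, 26T on arm, 85T internal) — Willis relation
normalise by the input: solve with ω_sun = 1, then scale by 2786 rpm
ring teeth: 33 + 2·26 = 85
33(ω_sun−ω_arm) = −85(ω_ring−ω_arm),  ω_ring = 0, ω_sun = 1
33(1−ω_arm) = −85(0−ω_arm)  ⇒  118·ω_arm = 33  ⇒  ω_arm = 33/118
sun–planet mesh: 33·(1−33/118) = −26·(ω_p−ω_arm)  ⇒  ω_p−ω_arm = -2805/3068
ω_p = 33/118 − 2805/3068 = -33/52
scale: ω_p = -33/52 × 2786 rpm = -1768.0385 rpm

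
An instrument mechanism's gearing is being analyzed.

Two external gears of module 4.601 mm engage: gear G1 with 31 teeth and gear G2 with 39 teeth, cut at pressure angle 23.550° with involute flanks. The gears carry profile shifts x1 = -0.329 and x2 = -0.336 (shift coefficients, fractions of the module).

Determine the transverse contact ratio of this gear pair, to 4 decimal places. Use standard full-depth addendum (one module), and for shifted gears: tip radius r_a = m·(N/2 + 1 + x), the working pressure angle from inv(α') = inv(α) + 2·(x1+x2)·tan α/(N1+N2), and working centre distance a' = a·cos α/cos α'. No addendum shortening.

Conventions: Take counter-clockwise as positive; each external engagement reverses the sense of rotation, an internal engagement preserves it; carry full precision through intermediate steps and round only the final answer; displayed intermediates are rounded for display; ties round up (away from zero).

1.7141

class = single-mesh tooth geometry [involute pair 31T × 39T, m = 4.601]
base radii: r_b1 = 65.375757, r_b2 = 82.246920
tip radii: r_a1 = 74.402771, r_a2 = 92.774564
inv(α') = inv(23.550°) + 2·(-0.329-0.336)·tan α/(31+39) = 0.01654422  ⇒  α' = 20.68348°
a' = a·cos α / cos α' = 161.0350·cos 23.550°/cos 20.68348° = 157.793087
action lengths: √(r_a1²−r_b1²) = 35.521581, √(r_a2²−r_b2²) = 42.925096
base pitch p_b = π·m·cos α = 13.250580
CR = (35.521581 + 42.925096 − 157.793087·sin 20.68348°)/13.250580 = 1.714140
contact ratio ≈ 1.7141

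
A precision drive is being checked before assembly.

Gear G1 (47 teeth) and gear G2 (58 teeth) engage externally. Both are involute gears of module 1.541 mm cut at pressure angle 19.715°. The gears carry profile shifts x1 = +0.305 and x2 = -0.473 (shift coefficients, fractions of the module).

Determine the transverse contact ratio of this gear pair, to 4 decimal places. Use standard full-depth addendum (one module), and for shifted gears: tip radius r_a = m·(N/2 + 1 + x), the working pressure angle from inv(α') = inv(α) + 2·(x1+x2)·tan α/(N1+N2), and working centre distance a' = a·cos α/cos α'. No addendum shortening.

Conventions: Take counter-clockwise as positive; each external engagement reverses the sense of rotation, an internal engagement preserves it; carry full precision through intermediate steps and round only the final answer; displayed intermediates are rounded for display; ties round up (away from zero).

topology: single-mesh involute geometry — m = 1.541, 47T/58T pair
base radii: r_b1 = 34.090747, r_b2 = 42.069432
tip radii: r_a1 = 38.224505, r_a2 = 45.501107
inv(α') = inv(19.715°) + 2·(+0.305-0.473)·tan α/(47+58) = 0.01310885  ⇒  α' = 19.18829°
a' = a·cos α / cos α' = 80.9025·cos 19.715°/cos 19.18829° = 80.640263
action lengths: √(r_a1²−r_b1²) = 17.289702, √(r_a2²−r_b2²) = 17.335329
base pitch p_b = π·m·cos α = 4.557414
CR = (17.289702 + 17.335329 − 80.640263·sin 19.18829°)/4.557414 = 1.781867
contact ratio ≈ 1.7819

1.7819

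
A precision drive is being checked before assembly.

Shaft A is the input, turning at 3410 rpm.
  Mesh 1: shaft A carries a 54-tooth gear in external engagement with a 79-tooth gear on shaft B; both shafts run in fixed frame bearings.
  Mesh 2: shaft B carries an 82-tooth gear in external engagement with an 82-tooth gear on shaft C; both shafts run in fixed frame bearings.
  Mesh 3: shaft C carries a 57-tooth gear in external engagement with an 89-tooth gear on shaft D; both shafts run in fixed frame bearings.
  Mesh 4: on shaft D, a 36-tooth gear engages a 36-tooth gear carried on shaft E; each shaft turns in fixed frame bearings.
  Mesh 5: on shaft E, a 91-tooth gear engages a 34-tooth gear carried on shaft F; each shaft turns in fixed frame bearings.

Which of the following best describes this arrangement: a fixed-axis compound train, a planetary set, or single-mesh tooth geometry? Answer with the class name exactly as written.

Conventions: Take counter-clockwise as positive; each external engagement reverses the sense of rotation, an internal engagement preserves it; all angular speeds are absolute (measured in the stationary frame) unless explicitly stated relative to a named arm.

topology: fixed-axis compound train — 5 meshes, A→F
classification: fixed-axis compound train

fixed-axis compound train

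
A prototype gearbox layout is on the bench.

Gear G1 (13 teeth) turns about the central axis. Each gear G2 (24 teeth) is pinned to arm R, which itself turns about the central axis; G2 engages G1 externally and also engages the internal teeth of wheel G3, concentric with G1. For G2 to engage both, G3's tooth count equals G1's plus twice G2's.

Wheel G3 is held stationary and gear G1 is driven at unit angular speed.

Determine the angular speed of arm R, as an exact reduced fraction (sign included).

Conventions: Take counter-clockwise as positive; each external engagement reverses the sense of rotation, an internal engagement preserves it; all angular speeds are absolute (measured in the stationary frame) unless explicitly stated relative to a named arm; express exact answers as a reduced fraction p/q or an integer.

13/74

topology: planetary set — G1 13T / G2 24T / G3 61T, arm = carrier (Willis)
ring teeth: 13 + 2·24 = 61
13(ω_sun−ω_arm) = −61(ω_ring−ω_arm),  ω_ring = 0, ω_sun = 1
13(1−ω_arm) = −61(0−ω_arm)  ⇒  74·ω_arm = 13  ⇒  ω_arm = 13/74
exact speed ratio = 13/74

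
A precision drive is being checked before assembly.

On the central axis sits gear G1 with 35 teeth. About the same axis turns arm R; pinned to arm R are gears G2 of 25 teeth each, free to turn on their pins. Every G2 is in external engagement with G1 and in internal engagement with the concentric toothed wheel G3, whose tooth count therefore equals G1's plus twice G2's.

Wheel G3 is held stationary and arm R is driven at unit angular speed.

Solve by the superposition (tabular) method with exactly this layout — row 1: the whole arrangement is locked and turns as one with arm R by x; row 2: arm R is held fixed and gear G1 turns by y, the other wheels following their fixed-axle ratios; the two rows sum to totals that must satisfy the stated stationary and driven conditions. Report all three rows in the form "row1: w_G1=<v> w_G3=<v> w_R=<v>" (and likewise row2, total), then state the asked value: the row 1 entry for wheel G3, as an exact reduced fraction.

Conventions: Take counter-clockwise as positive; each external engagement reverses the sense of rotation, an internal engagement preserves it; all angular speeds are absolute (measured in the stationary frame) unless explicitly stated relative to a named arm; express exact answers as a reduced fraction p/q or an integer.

recognized (axles ride arm R): planetary set, 35/25/85 teeth
row 1 — lock + rotate with arm: ω_sun = ω_ring = ω_arm = x
row 2 — arm fixed, fixed-axis ratios: sun y, ring −(35/85)·y, arm 0
boundary: total ω_ring = x − (35/85)·y = 0 and total ω_arm = x = 1  ⇒  y = 17/7, x = 1
row 2 ring = −(35/85)·17/7 = -1
totals (row 1 + row 2): sun 1 + 17/7 = 24/7, ring 1 + (-1) = 0, arm 1 + 0 = 1
asked cell (row1, ring) = 1

row1: w_G1=1 w_G3=1 w_R=1
row2: w_G1=17/7 w_G3=-1 w_R=0
total: w_G1=24/7 w_G3=0 w_R=1
asked value: 1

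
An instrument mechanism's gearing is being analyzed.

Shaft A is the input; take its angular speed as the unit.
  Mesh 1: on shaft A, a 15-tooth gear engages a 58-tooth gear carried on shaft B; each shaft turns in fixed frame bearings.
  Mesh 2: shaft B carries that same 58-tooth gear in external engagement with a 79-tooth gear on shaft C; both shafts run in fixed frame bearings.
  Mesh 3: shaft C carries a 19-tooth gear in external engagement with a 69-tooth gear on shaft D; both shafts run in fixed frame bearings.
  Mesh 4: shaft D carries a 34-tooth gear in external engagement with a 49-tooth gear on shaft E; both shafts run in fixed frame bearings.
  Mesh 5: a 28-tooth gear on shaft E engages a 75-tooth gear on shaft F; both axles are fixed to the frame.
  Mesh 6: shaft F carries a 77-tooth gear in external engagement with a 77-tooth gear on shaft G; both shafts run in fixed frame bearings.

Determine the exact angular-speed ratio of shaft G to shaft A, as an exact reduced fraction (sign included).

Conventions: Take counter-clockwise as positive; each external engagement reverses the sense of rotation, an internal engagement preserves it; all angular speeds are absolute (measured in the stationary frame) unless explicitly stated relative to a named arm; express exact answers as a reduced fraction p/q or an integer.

class = fixed-axis compound train [6 meshes; 6 ratios multiply, 6 sense flips]
mesh 1 [15T→58T]: running ratio 15/58, sense −
mesh 2 [58T→79T]: running ratio 15/79, sense +
mesh 3 [19T→69T]: running ratio 95/1817, sense −
mesh 4 [34T→49T]: running ratio 3230/89033, sense +
mesh 5 [28T→75T]: running ratio 2584/190785, sense −
mesh 6 [77T→77T]: running ratio 2584/190785, sense +
ω_out/ω_in = 2584/190785

2584/190785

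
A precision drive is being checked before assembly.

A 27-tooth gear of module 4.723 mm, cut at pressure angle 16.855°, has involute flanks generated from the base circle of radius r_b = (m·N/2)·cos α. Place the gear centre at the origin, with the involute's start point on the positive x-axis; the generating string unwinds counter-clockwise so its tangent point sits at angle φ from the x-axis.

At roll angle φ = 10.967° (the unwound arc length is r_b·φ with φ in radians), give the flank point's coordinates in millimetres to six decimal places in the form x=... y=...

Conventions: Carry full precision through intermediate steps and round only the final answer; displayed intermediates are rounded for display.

x=62.129082 y=0.142123

topology: single-mesh involute geometry — m = 4.723, N = 27
pitch radius r_p = m·N/2 = 4.723·27/2 = 63.760500
base radius r_b = r_p·cos α = 63.760500·cos 16.855° = 61.021451
roll angle φ = 10.967° = 0.19141026 rad
x = r_b·(cos φ + φ·sin φ) = 62.129082
y = r_b·(sin φ − φ·cos φ) = 0.142123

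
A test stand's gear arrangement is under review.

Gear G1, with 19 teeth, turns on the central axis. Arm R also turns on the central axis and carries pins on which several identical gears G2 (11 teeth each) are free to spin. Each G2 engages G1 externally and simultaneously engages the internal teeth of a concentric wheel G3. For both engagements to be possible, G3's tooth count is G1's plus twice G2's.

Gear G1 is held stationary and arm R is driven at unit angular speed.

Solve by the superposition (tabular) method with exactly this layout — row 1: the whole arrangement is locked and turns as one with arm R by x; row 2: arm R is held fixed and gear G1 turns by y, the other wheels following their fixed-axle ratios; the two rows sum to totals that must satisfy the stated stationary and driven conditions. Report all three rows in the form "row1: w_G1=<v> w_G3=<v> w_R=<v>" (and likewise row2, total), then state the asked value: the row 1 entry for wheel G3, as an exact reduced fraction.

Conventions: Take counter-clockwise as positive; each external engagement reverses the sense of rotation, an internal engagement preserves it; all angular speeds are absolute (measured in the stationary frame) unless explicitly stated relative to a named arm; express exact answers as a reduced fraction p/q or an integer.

row1: w_G1=1 w_G3=1 w_R=1
row2: w_G1=-1 w_G3=19/41 w_R=0
total: w_G1=0 w_G3=60/41 w_R=1
asked value: 1

planetary set (19T centre, 11T on arm, 41T internal) — Willis relation
row 1: whole set turns with the arm by x
superposition row 2 [arm held]: sun y, ring −(19/41)·y, arm 0
boundary: total ω_sun = x + y = 0 and total ω_arm = x = 1  ⇒  y = -1, x = 1
row 2 ring = −(19/41)·(-1) = 19/41
totals (row 1 + row 2): sun 1 + (-1) = 0, ring 1 + 19/41 = 60/41, arm 1 + 0 = 1
asked cell (row1, ring) = 1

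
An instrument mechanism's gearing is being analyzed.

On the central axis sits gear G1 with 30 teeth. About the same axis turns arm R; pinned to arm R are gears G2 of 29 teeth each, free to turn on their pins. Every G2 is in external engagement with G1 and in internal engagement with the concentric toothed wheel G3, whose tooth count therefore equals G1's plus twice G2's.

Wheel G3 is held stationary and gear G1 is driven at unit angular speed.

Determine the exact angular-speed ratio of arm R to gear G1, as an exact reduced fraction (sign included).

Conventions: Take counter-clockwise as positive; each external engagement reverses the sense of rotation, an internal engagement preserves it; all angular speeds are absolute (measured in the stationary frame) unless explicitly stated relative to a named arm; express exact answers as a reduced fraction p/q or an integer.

topology: planetary set — G1 30T / G2 29T / G3 88T, arm = carrier (Willis)
ring teeth: 30 + 2·29 = 88
30(ω_sun−ω_arm) = −88(ω_ring−ω_arm),  ω_ring = 0, ω_sun = 1
30(1−ω_arm) = −88(0−ω_arm)  ⇒  118·ω_arm = 30  ⇒  ω_arm = 15/59
ω_out/ω_in = 15/59

15/59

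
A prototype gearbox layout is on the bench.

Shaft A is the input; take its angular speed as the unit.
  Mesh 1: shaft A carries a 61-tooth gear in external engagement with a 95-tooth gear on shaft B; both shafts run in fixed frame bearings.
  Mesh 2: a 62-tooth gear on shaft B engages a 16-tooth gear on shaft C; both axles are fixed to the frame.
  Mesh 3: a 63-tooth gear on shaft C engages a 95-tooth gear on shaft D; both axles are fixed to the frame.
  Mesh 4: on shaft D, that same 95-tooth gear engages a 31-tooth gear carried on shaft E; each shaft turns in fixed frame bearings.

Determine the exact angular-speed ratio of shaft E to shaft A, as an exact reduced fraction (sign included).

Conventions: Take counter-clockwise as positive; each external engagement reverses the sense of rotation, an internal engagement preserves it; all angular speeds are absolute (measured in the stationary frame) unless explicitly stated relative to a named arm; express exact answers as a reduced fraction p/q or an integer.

class = fixed-axis compound train [4 meshes; 4 ratios multiply, 4 sense flips]
mesh 1 [61T→95T]: running ratio 61/95, sense −
mesh 2 [62T→16T]: running ratio 1891/760, sense +
mesh 3 [63T→95T]: running ratio 119133/72200, sense −
mesh 4 [95T→31T]: running ratio 3843/760, sense +
ω_out/ω_in = 3843/760

3843/760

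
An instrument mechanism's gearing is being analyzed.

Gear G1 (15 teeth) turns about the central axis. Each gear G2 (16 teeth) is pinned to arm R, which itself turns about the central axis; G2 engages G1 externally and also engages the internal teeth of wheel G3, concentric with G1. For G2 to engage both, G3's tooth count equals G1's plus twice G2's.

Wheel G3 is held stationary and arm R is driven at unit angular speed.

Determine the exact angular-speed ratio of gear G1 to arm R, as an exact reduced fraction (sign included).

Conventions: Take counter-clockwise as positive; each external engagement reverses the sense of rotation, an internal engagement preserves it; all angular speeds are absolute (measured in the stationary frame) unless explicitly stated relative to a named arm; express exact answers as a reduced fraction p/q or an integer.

62/15

recognized (axles ride arm R): planetary set, 15/16/47 teeth
ring teeth: 15 + 2·16 = 47
15(ω_sun−ω_arm) = −47(ω_ring−ω_arm),  ω_ring = 0, ω_arm = 1
ω_sun = 1 − (47/15)(0−1) = 62/15
ω_out/ω_in = 62/15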